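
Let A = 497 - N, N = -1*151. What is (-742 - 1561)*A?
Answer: -1492344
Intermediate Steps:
N = -151
A = 648 (A = 497 - 1*(-151) = 497 + 151 = 648)
(-742 - 1561)*A = (-742 - 1561)*648 = -2303*648 = -1492344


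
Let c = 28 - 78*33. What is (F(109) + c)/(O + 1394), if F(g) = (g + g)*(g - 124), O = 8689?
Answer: -5816/10083 ≈ -0.57681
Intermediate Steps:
c = -2546 (c = 28 - 2574 = -2546)
F(g) = 2*g*(-124 + g) (F(g) = (2*g)*(-124 + g) = 2*g*(-124 + g))
(F(109) + c)/(O + 1394) = (2*109*(-124 + 109) - 2546)/(8689 + 1394) = (2*109*(-15) - 2546)/10083 = (-3270 - 2546)*(1/10083) = -5816*1/10083 = -5816/10083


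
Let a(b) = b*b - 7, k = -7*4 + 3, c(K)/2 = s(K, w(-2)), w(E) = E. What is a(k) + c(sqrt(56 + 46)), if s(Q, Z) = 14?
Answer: 646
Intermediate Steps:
c(K) = 28 (c(K) = 2*14 = 28)
k = -25 (k = -28 + 3 = -25)
a(b) = -7 + b**2 (a(b) = b**2 - 7 = -7 + b**2)
a(k) + c(sqrt(56 + 46)) = (-7 + (-25)**2) + 28 = (-7 + 625) + 28 = 618 + 28 = 646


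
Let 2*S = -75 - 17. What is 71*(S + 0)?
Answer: -3266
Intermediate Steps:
S = -46 (S = (-75 - 17)/2 = (½)*(-92) = -46)
71*(S + 0) = 71*(-46 + 0) = 71*(-46) = -3266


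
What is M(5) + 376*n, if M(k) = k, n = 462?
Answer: 173717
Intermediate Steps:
M(5) + 376*n = 5 + 376*462 = 5 + 173712 = 173717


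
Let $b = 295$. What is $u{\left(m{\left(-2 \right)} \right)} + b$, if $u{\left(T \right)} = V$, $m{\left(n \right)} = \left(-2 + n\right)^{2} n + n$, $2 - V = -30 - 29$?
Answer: $356$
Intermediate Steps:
$V = 61$ ($V = 2 - \left(-30 - 29\right) = 2 - -59 = 2 + 59 = 61$)
$m{\left(n \right)} = n + n \left(-2 + n\right)^{2}$ ($m{\left(n \right)} = n \left(-2 + n\right)^{2} + n = n + n \left(-2 + n\right)^{2}$)
$u{\left(T \right)} = 61$
$u{\left(m{\left(-2 \right)} \right)} + b = 61 + 295 = 356$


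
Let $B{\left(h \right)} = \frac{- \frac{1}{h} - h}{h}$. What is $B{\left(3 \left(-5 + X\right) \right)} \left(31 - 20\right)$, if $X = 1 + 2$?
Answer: $- \frac{407}{36} \approx -11.306$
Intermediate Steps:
$X = 3$
$B{\left(h \right)} = \frac{- h - \frac{1}{h}}{h}$
$B{\left(3 \left(-5 + X\right) \right)} \left(31 - 20\right) = \left(-1 - \frac{1}{9 \left(-5 + 3\right)^{2}}\right) \left(31 - 20\right) = \left(-1 - \frac{1}{36}\right) 11 = \left(- \frac{37}{36}\right) 11 = - \frac{407}{36}$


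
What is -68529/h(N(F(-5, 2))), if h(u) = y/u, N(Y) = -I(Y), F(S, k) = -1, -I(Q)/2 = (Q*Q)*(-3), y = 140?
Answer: 205587/70 ≈ 2937.0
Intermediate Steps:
I(Q) = 6*Q**2 (I(Q) = -2*Q*Q*(-3) = -2*Q**2*(-3) = -(-6)*Q**2 = 6*Q**2)
N(Y) = -6*Y**2
h(u) = 140/u
-68529/h(N(F(-5, 2))) = -68529/(140/((-6*(-1)**2))) = -68529/(140/((-6*1))) = -68529/(140/(-6)) = -68529/(140*(-1/6)) = -68529/(-70/3) = -68529*(-3/70) = 205587/70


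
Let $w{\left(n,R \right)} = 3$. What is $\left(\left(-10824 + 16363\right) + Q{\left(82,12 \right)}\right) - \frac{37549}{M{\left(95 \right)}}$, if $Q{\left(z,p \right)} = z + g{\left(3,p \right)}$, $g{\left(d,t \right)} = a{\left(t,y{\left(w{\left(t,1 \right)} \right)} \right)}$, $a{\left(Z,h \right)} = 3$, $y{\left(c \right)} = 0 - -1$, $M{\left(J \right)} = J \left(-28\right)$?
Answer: $\frac{14997389}{2660} \approx 5638.1$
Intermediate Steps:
$M{\left(J \right)} = - 28 J$
$y{\left(c \right)} = 1$ ($y{\left(c \right)} = 0 + 1 = 1$)
$g{\left(d,t \right)} = 3$
$Q{\left(z,p \right)} = 3 + z$ ($Q{\left(z,p \right)} = z + 3 = 3 + z$)
$\left(\left(-10824 + 16363\right) + Q{\left(82,12 \right)}\right) - \frac{37549}{M{\left(95 \right)}} = \left(\left(-10824 + 16363\right) + \left(3 + 82\right)\right) - \frac{37549}{\left(-28\right) 95} = \left(5539 + 85\right) - \frac{37549}{-2660} = 5624 - - \frac{37549}{2660} = 5624 + \frac{37549}{2660} = \frac{14997389}{2660}$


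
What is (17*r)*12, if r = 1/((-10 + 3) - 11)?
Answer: -34/3 ≈ -11.333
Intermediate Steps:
r = -1/18 (r = 1/(-7 - 11) = 1/(-18) = -1/18 ≈ -0.055556)
(17*r)*12 = (17*(-1/18))*12 = -17/18*12 = -34/3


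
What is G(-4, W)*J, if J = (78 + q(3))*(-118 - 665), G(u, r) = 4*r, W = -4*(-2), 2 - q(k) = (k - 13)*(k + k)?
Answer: -3507840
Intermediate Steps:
q(k) = 2 - 2*k*(-13 + k) (q(k) = 2 - (k - 13)*(k + k) = 2 - (-13 + k)*2*k = 2 - 2*k*(-13 + k))
W = 8
J = -109620 (J = (78 + (2 - 2*3² + 26*3))*(-118 - 665) = (78 + (2 - 2*9 + 78))*(-783) = (78 + (2 - 18 + 78))*(-783) = (78 + 62)*(-783) = 140*(-783) = -109620)
G(-4, W)*J = (4*8)*(-109620) = 32*(-109620) = -3507840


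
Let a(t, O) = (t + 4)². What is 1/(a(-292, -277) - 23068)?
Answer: 1/59876 ≈ 1.6701e-5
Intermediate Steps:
a(t, O) = (4 + t)²
1/(a(-292, -277) - 23068) = 1/((4 - 292)² - 23068) = 1/((-288)² - 23068) = 1/(82944 - 23068) = 1/59876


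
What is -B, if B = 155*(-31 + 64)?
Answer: -5115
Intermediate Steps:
B = 5115 (B = 155*33 = 5115)
-B = -1*5115 = -5115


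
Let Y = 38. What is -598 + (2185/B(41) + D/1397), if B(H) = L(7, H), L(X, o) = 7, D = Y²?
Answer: -2785289/9779 ≈ -284.82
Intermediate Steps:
D = 1444 (D = 38² = 1444)
B(H) = 7
-598 + (2185/B(41) + D/1397) = -598 + (2185/7 + 1444/1397) = -598 + 3062553/9779 = -2785289/9779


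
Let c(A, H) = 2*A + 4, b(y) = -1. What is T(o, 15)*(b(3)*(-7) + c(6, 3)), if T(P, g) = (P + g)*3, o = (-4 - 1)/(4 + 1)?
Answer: 966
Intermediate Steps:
c(A, H) = 4 + 2*A
o = -1 (o = -5/5 = -5*⅕ = -1)
T(P, g) = 3*P + 3*g
T(o, 15)*(b(3)*(-7) + c(6, 3)) = (3*(-1) + 3*15)*(-1*(-7) + (4 + 2*6)) = (-3 + 45)*(7 + (4 + 12)) = 42*(7 + 16) = 42*23 = 966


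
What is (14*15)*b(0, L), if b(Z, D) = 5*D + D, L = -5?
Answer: -6300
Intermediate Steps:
b(Z, D) = 6*D
(14*15)*b(0, L) = (14*15)*(6*(-5)) = 210*(-30) = -6300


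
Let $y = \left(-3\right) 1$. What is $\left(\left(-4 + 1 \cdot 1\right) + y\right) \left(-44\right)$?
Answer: $264$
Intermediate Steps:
$y = -3$
$\left(\left(-4 + 1 \cdot 1\right) + y\right) \left(-44\right) = \left(\left(-4 + 1 \cdot 1\right) - 3\right) \left(-44\right) = \left(\left(-4 + 1\right) - 3\right) \left(-44\right) = \left(-3 - 3\right) \left(-44\right) = \left(-6\right) \left(-44\right) = 264$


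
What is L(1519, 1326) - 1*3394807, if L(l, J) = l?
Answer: -3393288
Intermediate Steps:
L(1519, 1326) - 1*3394807 = 1519 - 1*3394807 = 1519 - 3394807 = -3393288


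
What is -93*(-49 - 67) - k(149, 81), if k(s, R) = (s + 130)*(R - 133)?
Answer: 25296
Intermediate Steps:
k(s, R) = (-133 + R)*(130 + s) (k(s, R) = (130 + s)*(-133 + R) = (-133 + R)*(130 + s))
-93*(-49 - 67) - k(149, 81) = -93*(-49 - 67) - (-17290 - 133*149 + 130*81 + 81*149) = -93*(-116) - (-17290 - 19817 + 10530 + 12069) = 10788 - 1*(-14508) = 10788 + 14508 = 25296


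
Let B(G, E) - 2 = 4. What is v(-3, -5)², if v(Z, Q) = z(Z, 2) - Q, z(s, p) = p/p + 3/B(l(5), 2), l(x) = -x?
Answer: 169/4 ≈ 42.250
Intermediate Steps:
B(G, E) = 6 (B(G, E) = 2 + 4 = 6)
z(s, p) = 3/2 (z(s, p) = p/p + 3/6 = 1 + 3*(⅙) = 1 + ½ = 3/2)
v(Z, Q) = 3/2 - Q
v(-3, -5)² = (3/2 - 1*(-5))² = (3/2 + 5)² = (13/2)² = 169/4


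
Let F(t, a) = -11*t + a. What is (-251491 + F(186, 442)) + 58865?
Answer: -194230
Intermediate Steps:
F(t, a) = a - 11*t
(-251491 + F(186, 442)) + 58865 = (-251491 + (442 - 11*186)) + 58865 = (-251491 + (442 - 2046)) + 58865 = (-251491 - 1604) + 58865 = -253095 + 58865 = -194230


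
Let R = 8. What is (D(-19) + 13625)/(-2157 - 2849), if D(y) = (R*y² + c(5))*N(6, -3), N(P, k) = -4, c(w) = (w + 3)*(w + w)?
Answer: -1753/5006 ≈ -0.35018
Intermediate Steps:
c(w) = 2*w*(3 + w) (c(w) = (3 + w)*(2*w) = 2*w*(3 + w))
D(y) = -320 - 32*y² (D(y) = (8*y² + 2*5*(3 + 5))*(-4) = (8*y² + 2*5*8)*(-4) = (8*y² + 80)*(-4) = (80 + 8*y²)*(-4) = -320 - 32*y²)
(D(-19) + 13625)/(-2157 - 2849) = ((-320 - 32*(-19)²) + 13625)/(-2157 - 2849) = ((-320 - 32*361) + 13625)/(-5006) = ((-320 - 11552) + 13625)*(-1/5006) = (-11872 + 13625)*(-1/5006) = 1753*(-1/5006) = -1753/5006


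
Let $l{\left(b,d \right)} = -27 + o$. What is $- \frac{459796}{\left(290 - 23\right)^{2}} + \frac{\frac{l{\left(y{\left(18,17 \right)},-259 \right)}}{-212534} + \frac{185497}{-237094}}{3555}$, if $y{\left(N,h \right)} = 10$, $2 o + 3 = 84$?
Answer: $- \frac{234672109322714593}{36383459468622420} \approx -6.45$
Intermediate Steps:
$o = \frac{81}{2}$ ($o = - \frac{3}{2} + \frac{1}{2} \cdot 84 = - \frac{3}{2} + 42 = \frac{81}{2} \approx 40.5$)
$l{\left(b,d \right)} = \frac{27}{2}$ ($l{\left(b,d \right)} = -27 + \frac{81}{2} = \frac{27}{2}$)
$- \frac{459796}{\left(290 - 23\right)^{2}} + \frac{\frac{l{\left(y{\left(18,17 \right)},-259 \right)}}{-212534} + \frac{185497}{-237094}}{3555} = - \frac{459796}{\left(290 - 23\right)^{2}} + \frac{\frac{27}{2 \left(-212534\right)} + \frac{185497}{-237094}}{3555} = - \frac{459796}{267^{2}} + \left(\frac{27}{2} \left(- \frac{1}{212534}\right) + 185497 \left(- \frac{1}{237094}\right)\right) \frac{1}{3555} = - \frac{459796}{71289} + \left(- \frac{27}{425068} - \frac{14269}{18238}\right) \frac{1}{3555} = \left(-459796\right) \frac{1}{71289} - \frac{3032893859}{13779873552060} = - \frac{459796}{71289} - \frac{3032893859}{13779873552060} = - \frac{234672109322714593}{36383459468622420}$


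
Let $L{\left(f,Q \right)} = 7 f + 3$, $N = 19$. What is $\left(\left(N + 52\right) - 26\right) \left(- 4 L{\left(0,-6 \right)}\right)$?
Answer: $-540$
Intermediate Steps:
$L{\left(f,Q \right)} = 3 + 7 f$
$\left(\left(N + 52\right) - 26\right) \left(- 4 L{\left(0,-6 \right)}\right) = \left(\left(19 + 52\right) - 26\right) \left(- 4 \left(3 + 7 \cdot 0\right)\right) = \left(71 - 26\right) \left(- 4 \left(3 + 0\right)\right) = 45 \left(\left(-4\right) 3\right) = 45 \left(-12\right) = -540$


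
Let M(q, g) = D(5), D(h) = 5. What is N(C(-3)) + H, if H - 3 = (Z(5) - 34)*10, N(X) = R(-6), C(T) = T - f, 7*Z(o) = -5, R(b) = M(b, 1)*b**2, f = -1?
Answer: -1149/7 ≈ -164.14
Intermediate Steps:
M(q, g) = 5
R(b) = 5*b**2
Z(o) = -5/7 (Z(o) = (1/7)*(-5) = -5/7)
C(T) = 1 + T (C(T) = T - 1*(-1) = T + 1 = 1 + T)
N(X) = 180 (N(X) = 5*(-6)**2 = 5*36 = 180)
H = -2409/7 (H = 3 + (-5/7 - 34)*10 = 3 - 243/7*10 = 3 - 2430/7 = -2409/7 ≈ -344.14)
N(C(-3)) + H = 180 - 2409/7 = -1149/7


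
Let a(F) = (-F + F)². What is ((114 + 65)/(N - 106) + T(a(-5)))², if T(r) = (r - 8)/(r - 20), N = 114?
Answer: 829921/1600 ≈ 518.70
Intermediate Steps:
a(F) = 0 (a(F) = 0² = 0)
T(r) = (-8 + r)/(-20 + r)
((114 + 65)/(N - 106) + T(a(-5)))² = ((114 + 65)/(114 - 106) + (-8 + 0)/(-20 + 0))² = (179/8 - 8/(-20))² = (179*(⅛) - 1/20*(-8))² = (179/8 + ⅖)² = (911/40)² = 829921/1600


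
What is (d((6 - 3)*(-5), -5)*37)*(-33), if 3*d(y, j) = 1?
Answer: -407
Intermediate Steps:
d(y, j) = 1/3 (d(y, j) = (1/3)*1 = 1/3)
(d((6 - 3)*(-5), -5)*37)*(-33) = ((1/3)*37)*(-33) = (37/3)*(-33) = -407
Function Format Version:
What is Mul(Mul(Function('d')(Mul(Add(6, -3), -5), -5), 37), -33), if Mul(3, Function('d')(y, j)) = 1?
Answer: -407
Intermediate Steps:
Function('d')(y, j) = Rational(1, 3) (Function('d')(y, j) = Mul(Rational(1, 3), 1) = Rational(1, 3))
Mul(Mul(Function('d')(Mul(Add(6, -3), -5), -5), 37), -33) = Mul(Mul(Rational(1, 3), 37), -33) = Mul(Rational(37, 3), -33) = -407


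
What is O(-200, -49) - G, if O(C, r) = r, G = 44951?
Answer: -45000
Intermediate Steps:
O(-200, -49) - G = -49 - 1*44951 = -49 - 44951 = -45000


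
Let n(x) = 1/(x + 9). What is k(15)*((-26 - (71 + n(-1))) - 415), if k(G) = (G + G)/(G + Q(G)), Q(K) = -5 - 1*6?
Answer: -61455/16 ≈ -3840.9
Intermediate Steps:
Q(K) = -11 (Q(K) = -5 - 6 = -11)
n(x) = 1/(9 + x)
k(G) = 2*G/(-11 + G) (k(G) = (G + G)/(G - 11) = (2*G)/(-11 + G) = 2*G/(-11 + G))
k(15)*((-26 - (71 + n(-1))) - 415) = (2*15/(-11 + 15))*((-26 - (71 + 1/(9 - 1))) - 415) = (2*15/4)*((-26 - (71 + 1/8)) - 415) = (2*15*(1/4))*((-26 - (71 + 1/8)) - 415) = 15*((-26 - 1*569/8) - 415)/2 = 15*((-26 - 569/8) - 415)/2 = 15*(-777/8 - 415)/2 = (15/2)*(-4097/8) = -61455/16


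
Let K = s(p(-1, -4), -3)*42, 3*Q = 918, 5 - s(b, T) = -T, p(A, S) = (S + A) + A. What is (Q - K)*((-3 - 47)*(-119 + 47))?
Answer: 799200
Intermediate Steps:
p(A, S) = S + 2*A (p(A, S) = (A + S) + A = S + 2*A)
s(b, T) = 5 + T (s(b, T) = 5 - (-1)*T = 5 + T)
Q = 306 (Q = (⅓)*918 = 306)
K = 84 (K = (5 - 3)*42 = 2*42 = 84)
(Q - K)*((-3 - 47)*(-119 + 47)) = (306 - 1*84)*((-3 - 47)*(-119 + 47)) = (306 - 84)*(-50*(-72)) = 222*3600 = 799200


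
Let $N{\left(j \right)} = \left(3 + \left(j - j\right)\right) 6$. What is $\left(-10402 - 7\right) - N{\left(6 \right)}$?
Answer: $-10427$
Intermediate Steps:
$N{\left(j \right)} = 18$ ($N{\left(j \right)} = \left(3 + 0\right) 6 = 3 \cdot 6 = 18$)
$\left(-10402 - 7\right) - N{\left(6 \right)} = \left(-10402 - 7\right) - 18 = -10409 - 18 = -10427$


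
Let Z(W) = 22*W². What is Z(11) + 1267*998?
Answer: 1267128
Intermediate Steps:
Z(11) + 1267*998 = 22*11² + 1267*998 = 22*121 + 1264466 = 2662 + 1264466 = 1267128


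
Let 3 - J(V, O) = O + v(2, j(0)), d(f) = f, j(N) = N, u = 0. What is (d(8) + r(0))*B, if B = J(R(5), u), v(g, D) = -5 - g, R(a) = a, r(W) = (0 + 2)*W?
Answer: 80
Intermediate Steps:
r(W) = 2*W
J(V, O) = 10 - O (J(V, O) = 3 - (O + (-5 - 1*2)) = 3 - (O + (-5 - 2)) = 3 - (O - 7) = 3 - (-7 + O) = 3 + (7 - O) = 10 - O)
B = 10 (B = 10 - 1*0 = 10 + 0 = 10)
(d(8) + r(0))*B = (8 + 2*0)*10 = (8 + 0)*10 = 8*10 = 80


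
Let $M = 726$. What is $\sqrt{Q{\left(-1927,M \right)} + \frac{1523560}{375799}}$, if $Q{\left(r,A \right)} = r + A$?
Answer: $\frac{i \sqrt{169038538645161}}{375799} \approx 34.597 i$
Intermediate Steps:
$Q{\left(r,A \right)} = A + r$
$\sqrt{Q{\left(-1927,M \right)} + \frac{1523560}{375799}} = \sqrt{\left(726 - 1927\right) + \frac{1523560}{375799}} = \sqrt{-1201 + 1523560 \cdot \frac{1}{375799}} = \sqrt{-1201 + \frac{1523560}{375799}} = \sqrt{- \frac{449811039}{375799}} = \frac{i \sqrt{169038538645161}}{375799}$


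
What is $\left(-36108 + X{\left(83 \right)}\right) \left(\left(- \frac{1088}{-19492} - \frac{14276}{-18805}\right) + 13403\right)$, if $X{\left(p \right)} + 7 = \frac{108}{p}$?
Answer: $- \frac{3681698642219670711}{7605851495} \approx -4.8406 \cdot 10^{8}$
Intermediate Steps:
$X{\left(p \right)} = -7 + \frac{108}{p}$
$\left(-36108 + X{\left(83 \right)}\right) \left(\left(- \frac{1088}{-19492} - \frac{14276}{-18805}\right) + 13403\right) = \left(-36108 - \left(7 - \frac{108}{83}\right)\right) \left(\left(- \frac{1088}{-19492} - \frac{14276}{-18805}\right) + 13403\right) = \left(-36108 + \left(-7 + 108 \cdot \frac{1}{83}\right)\right) \left(\left(\left(-1088\right) \left(- \frac{1}{19492}\right) - - \frac{14276}{18805}\right) + 13403\right) = \left(-36108 + \left(-7 + \frac{108}{83}\right)\right) \left(\left(\frac{272}{4873} + \frac{14276}{18805}\right) + 13403\right) = \left(-36108 - \frac{473}{83}\right) \left(\frac{74681908}{91636765} + 13403\right) = \left(- \frac{2997437}{83}\right) \frac{1228282243203}{91636765} = - \frac{3681698642219670711}{7605851495}$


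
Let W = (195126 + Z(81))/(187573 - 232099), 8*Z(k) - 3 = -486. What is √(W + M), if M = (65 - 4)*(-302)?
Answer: I*√16236218645907/29684 ≈ 135.74*I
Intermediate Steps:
M = -18422 (M = 61*(-302) = -18422)
Z(k) = -483/8 (Z(k) = 3/8 + (⅛)*(-486) = 3/8 - 243/4 = -483/8)
W = -520175/118736 (W = (195126 - 483/8)/(187573 - 232099) = (1560525/8)/(-44526) = (1560525/8)*(-1/44526) = -520175/118736 ≈ -4.3809)
√(W + M) = √(-520175/118736 - 18422) = √(-2187874767/118736) = I*√16236218645907/29684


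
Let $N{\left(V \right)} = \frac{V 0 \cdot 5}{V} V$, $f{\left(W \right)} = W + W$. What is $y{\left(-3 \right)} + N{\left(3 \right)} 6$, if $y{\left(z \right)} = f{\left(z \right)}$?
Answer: $-6$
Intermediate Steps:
$f{\left(W \right)} = 2 W$
$y{\left(z \right)} = 2 z$
$N{\left(V \right)} = 0$ ($N{\left(V \right)} = \frac{0 \cdot 5}{V} V = \frac{0}{V} V = 0 V = 0$)
$y{\left(-3 \right)} + N{\left(3 \right)} 6 = 2 \left(-3\right) + 0 \cdot 6 = -6 + 0 = -6$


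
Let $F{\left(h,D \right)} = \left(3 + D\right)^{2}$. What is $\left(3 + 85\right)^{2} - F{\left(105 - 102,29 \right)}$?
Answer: $6720$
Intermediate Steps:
$\left(3 + 85\right)^{2} - F{\left(105 - 102,29 \right)} = \left(3 + 85\right)^{2} - \left(3 + 29\right)^{2} = 88^{2} - 32^{2} = 7744 - 1024 = 6720$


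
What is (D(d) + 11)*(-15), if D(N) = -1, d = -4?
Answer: -150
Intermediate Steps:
(D(d) + 11)*(-15) = (-1 + 11)*(-15) = 10*(-15) = -150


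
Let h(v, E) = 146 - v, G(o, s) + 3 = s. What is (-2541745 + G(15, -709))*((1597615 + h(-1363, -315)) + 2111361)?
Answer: -9433748561645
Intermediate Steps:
G(o, s) = -3 + s
(-2541745 + G(15, -709))*((1597615 + h(-1363, -315)) + 2111361) = (-2541745 + (-3 - 709))*((1597615 + (146 - 1*(-1363))) + 2111361) = (-2541745 - 712)*((1597615 + (146 + 1363)) + 2111361) = -2542457*((1597615 + 1509) + 2111361) = -2542457*(1599124 + 2111361) = -2542457*3710485 = -9433748561645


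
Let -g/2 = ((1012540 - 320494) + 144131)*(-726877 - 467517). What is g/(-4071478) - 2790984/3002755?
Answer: -428418791961459338/873260780135 ≈ -4.9060e+5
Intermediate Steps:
g = 1997449583476 (g = -2*((1012540 - 320494) + 144131)*(-726877 - 467517) = -2*(692046 + 144131)*(-1194394) = -1672354*(-1194394) = -2*(-998724791738) = 1997449583476)
g/(-4071478) - 2790984/3002755 = 1997449583476/(-4071478) - 2790984/3002755 = 1997449583476*(-1/4071478) - 2790984*1/3002755 = -998724791738/2035739 - 398712/428965 = -428418791961459338/873260780135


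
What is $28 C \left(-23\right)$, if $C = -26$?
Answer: $16744$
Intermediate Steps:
$28 C \left(-23\right) = 28 \left(-26\right) \left(-23\right) = \left(-728\right) \left(-23\right) = 16744$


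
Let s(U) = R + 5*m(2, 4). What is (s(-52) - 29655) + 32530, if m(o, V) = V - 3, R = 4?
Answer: 2884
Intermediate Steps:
m(o, V) = -3 + V
s(U) = 9 (s(U) = 4 + 5*(-3 + 4) = 4 + 5*1 = 4 + 5 = 9)
(s(-52) - 29655) + 32530 = (9 - 29655) + 32530 = -29646 + 32530 = 2884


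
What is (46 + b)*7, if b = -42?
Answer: 28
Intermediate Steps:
(46 + b)*7 = (46 - 42)*7 = 4*7 = 28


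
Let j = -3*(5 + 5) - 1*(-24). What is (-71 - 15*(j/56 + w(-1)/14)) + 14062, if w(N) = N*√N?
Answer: 391793/28 + 15*I/14 ≈ 13993.0 + 1.0714*I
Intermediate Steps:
j = -6 (j = -3*10 + 24 = -30 + 24 = -6)
w(N) = N^(3/2)
(-71 - 15*(j/56 + w(-1)/14)) + 14062 = (-71 - 15*(-6/56 + (-1)^(3/2)/14)) + 14062 = (-71 - 15*(-6*1/56 - I*(1/14))) + 14062 = (-71 - 15*(-3/28 - I/14)) + 14062 = (-71 + (45/28 + 15*I/14)) + 14062 = (-1943/28 + 15*I/14) + 14062 = 391793/28 + 15*I/14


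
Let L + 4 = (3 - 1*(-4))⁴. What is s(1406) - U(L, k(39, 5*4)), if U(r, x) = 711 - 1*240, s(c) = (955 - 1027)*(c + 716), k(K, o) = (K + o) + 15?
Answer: -153255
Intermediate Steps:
k(K, o) = 15 + K + o
s(c) = -51552 - 72*c (s(c) = -72*(716 + c) = -51552 - 72*c)
L = 2397 (L = -4 + (3 - 1*(-4))⁴ = -4 + (3 + 4)⁴ = -4 + 7⁴ = -4 + 2401 = 2397)
U(r, x) = 471 (U(r, x) = 711 - 240 = 471)
s(1406) - U(L, k(39, 5*4)) = (-51552 - 72*1406) - 1*471 = (-51552 - 101232) - 471 = -152784 - 471 = -153255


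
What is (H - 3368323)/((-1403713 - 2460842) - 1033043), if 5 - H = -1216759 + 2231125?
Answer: 2191342/2448799 ≈ 0.89486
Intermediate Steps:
H = -1014361 (H = 5 - (-1216759 + 2231125) = 5 - 1*1014366 = 5 - 1014366 = -1014361)
(H - 3368323)/((-1403713 - 2460842) - 1033043) = (-1014361 - 3368323)/((-1403713 - 2460842) - 1033043) = -4382684/(-3864555 - 1033043) = -4382684/(-4897598) = -4382684*(-1/4897598) = 2191342/2448799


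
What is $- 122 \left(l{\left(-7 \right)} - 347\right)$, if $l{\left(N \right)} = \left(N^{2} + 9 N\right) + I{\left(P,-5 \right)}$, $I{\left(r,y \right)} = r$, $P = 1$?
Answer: $43920$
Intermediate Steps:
$l{\left(N \right)} = 1 + N^{2} + 9 N$ ($l{\left(N \right)} = \left(N^{2} + 9 N\right) + 1 = 1 + N^{2} + 9 N$)
$- 122 \left(l{\left(-7 \right)} - 347\right) = - 122 \left(\left(1 + \left(-7\right)^{2} + 9 \left(-7\right)\right) - 347\right) = - 122 \left(\left(1 + 49 - 63\right) - 347\right) = - 122 \left(-13 - 347\right) = \left(-122\right) \left(-360\right) = 43920$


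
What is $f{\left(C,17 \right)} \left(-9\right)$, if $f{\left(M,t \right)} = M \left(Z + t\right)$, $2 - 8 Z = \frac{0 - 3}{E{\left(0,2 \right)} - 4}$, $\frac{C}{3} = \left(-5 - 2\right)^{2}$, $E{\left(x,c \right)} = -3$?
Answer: $- \frac{182007}{8} \approx -22751.0$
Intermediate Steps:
$C = 147$ ($C = 3 \left(-5 - 2\right)^{2} = 3 \left(-7\right)^{2} = 3 \cdot 49 = 147$)
$Z = \frac{11}{56}$ ($Z = \frac{1}{4} - \frac{\left(0 - 3\right) \frac{1}{-3 - 4}}{8} = \frac{1}{4} - \frac{\left(-3\right) \frac{1}{-7}}{8} = \frac{1}{4} - \frac{\left(-3\right) \left(- \frac{1}{7}\right)}{8} = \frac{1}{4} - \frac{3}{56} = \frac{11}{56} \approx 0.19643$)
$f{\left(M,t \right)} = M \left(\frac{11}{56} + t\right)$
$f{\left(C,17 \right)} \left(-9\right) = \frac{1}{56} \cdot 147 \left(11 + 56 \cdot 17\right) \left(-9\right) = \frac{1}{56} \cdot 147 \left(11 + 952\right) \left(-9\right) = \frac{1}{56} \cdot 147 \cdot 963 \left(-9\right) = \frac{20223}{8} \left(-9\right) = - \frac{182007}{8}$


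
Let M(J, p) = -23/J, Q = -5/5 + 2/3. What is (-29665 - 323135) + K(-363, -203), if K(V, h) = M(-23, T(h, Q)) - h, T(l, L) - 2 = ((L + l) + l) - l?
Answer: -352596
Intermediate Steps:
Q = -⅓ (Q = -5*⅕ + 2*(⅓) = -1 + ⅔ = -⅓ ≈ -0.33333)
T(l, L) = 2 + L + l (T(l, L) = 2 + (((L + l) + l) - l) = 2 + ((L + 2*l) - l) = 2 + (L + l) = 2 + L + l)
K(V, h) = 1 - h (K(V, h) = -23/(-23) - h = -23*(-1/23) - h = 1 - h)
(-29665 - 323135) + K(-363, -203) = (-29665 - 323135) + (1 - 1*(-203)) = -352800 + (1 + 203) = -352800 + 204 = -352596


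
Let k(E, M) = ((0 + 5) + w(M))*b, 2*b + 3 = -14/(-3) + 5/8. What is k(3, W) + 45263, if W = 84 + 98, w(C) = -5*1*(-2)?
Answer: 724483/16 ≈ 45280.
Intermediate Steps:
w(C) = 10 (w(C) = -5*(-2) = 10)
W = 182
b = 55/48 (b = -3/2 + (-14/(-3) + 5/8)/2 = -3/2 + (-14*(-1/3) + 5*(1/8))/2 = -3/2 + (14/3 + 5/8)/2 = -3/2 + (1/2)*(127/24) = -3/2 + 127/48 = 55/48 ≈ 1.1458)
k(E, M) = 275/16 (k(E, M) = ((0 + 5) + 10)*(55/48) = (5 + 10)*(55/48) = 15*(55/48) = 275/16)
k(3, W) + 45263 = 275/16 + 45263 = 724483/16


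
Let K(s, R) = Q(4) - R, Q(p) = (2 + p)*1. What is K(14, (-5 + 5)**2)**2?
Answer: 36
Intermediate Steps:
Q(p) = 2 + p
K(s, R) = 6 - R (K(s, R) = (2 + 4) - R = 6 - R)
K(14, (-5 + 5)**2)**2 = (6 - (-5 + 5)**2)**2 = (6 - 1*0**2)**2 = (6 - 1*0)**2 = (6 + 0)**2 = 6**2 = 36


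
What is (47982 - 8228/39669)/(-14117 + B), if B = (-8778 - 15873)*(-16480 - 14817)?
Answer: 190338973/3060416659587 ≈ 6.2194e-5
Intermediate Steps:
B = 771502347 (B = -24651*(-31297) = 771502347)
(47982 - 8228/39669)/(-14117 + B) = (47982 - 8228/39669)/(-14117 + 771502347) = (47982 - 8228*1/39669)/771488230 = (47982 - 8228/39669)*(1/771488230) = (1903389730/39669)*(1/771488230) = 190338973/3060416659587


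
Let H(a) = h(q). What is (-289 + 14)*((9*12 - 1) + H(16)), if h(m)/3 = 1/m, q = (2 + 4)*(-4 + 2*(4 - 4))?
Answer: -235125/8 ≈ -29391.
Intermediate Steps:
q = -24 (q = 6*(-4 + 2*0) = 6*(-4 + 0) = 6*(-4) = -24)
h(m) = 3/m
H(a) = -1/8 (H(a) = 3/(-24) = 3*(-1/24) = -1/8)
(-289 + 14)*((9*12 - 1) + H(16)) = (-289 + 14)*((9*12 - 1) - 1/8) = -275*((108 - 1) - 1/8) = -275*(107 - 1/8) = -275*855/8 = -235125/8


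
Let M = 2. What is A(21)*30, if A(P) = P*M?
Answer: 1260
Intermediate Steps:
A(P) = 2*P (A(P) = P*2 = 2*P)
A(21)*30 = (2*21)*30 = 42*30 = 1260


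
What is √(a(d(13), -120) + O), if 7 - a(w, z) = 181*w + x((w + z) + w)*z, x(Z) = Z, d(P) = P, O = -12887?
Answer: I*√26513 ≈ 162.83*I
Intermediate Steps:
a(w, z) = 7 - 181*w - z*(z + 2*w) (a(w, z) = 7 - (181*w + ((w + z) + w)*z) = 7 - (181*w + (z + 2*w)*z) = 7 - (181*w + z*(z + 2*w)) = 7 + (-181*w - z*(z + 2*w)) = 7 - 181*w - z*(z + 2*w))
√(a(d(13), -120) + O) = √((7 - 181*13 - 1*(-120)*(-120 + 2*13)) - 12887) = √((7 - 2353 - 1*(-120)*(-120 + 26)) - 12887) = √((7 - 2353 - 1*(-120)*(-94)) - 12887) = √((7 - 2353 - 11280) - 12887) = √(-13626 - 12887) = √(-26513) = I*√26513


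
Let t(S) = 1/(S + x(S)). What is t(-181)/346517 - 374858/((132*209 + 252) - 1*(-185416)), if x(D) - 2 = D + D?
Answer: -35136508229641/19989092339716 ≈ -1.7578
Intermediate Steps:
x(D) = 2 + 2*D (x(D) = 2 + (D + D) = 2 + 2*D)
t(S) = 1/(2 + 3*S) (t(S) = 1/(S + (2 + 2*S)) = 1/(2 + 3*S))
t(-181)/346517 - 374858/((132*209 + 252) - 1*(-185416)) = 1/((2 + 3*(-181))*346517) - 374858/((132*209 + 252) - 1*(-185416)) = (1/346517)/(2 - 543) - 374858/((27588 + 252) + 185416) = (1/346517)/(-541) - 374858/(27840 + 185416) = -1/541*1/346517 - 374858/213256 = -1/187465697 - 374858*1/213256 = -1/187465697 - 187429/106628 = -35136508229641/19989092339716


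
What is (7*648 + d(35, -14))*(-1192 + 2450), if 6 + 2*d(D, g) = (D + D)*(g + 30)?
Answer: 6406994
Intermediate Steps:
d(D, g) = -3 + D*(30 + g) (d(D, g) = -3 + ((D + D)*(g + 30))/2 = -3 + ((2*D)*(30 + g))/2 = -3 + (2*D*(30 + g))/2 = -3 + D*(30 + g))
(7*648 + d(35, -14))*(-1192 + 2450) = (7*648 + (-3 + 30*35 + 35*(-14)))*(-1192 + 2450) = (4536 + (-3 + 1050 - 490))*1258 = (4536 + 557)*1258 = 5093*1258 = 6406994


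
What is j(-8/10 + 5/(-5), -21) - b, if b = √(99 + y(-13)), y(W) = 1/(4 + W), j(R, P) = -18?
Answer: -18 - √890/3 ≈ -27.944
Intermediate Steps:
b = √890/3 (b = √(99 + 1/(4 - 13)) = √(99 + 1/(-9)) = √(99 - ⅑) = √(890/9) = √890/3 ≈ 9.9443)
j(-8/10 + 5/(-5), -21) - b = -18 - √890/3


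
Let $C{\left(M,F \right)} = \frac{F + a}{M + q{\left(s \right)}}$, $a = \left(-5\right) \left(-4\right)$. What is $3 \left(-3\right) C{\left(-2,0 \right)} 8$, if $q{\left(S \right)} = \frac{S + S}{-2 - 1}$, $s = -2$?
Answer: $2160$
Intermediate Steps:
$q{\left(S \right)} = - \frac{2 S}{3}$ ($q{\left(S \right)} = \frac{2 S}{-3} = 2 S \left(- \frac{1}{3}\right) = - \frac{2 S}{3}$)
$a = 20$
$C{\left(M,F \right)} = \frac{20 + F}{\frac{4}{3} + M}$ ($C{\left(M,F \right)} = \frac{F + 20}{M - - \frac{4}{3}} = \frac{20 + F}{M + \frac{4}{3}} = \frac{20 + F}{\frac{4}{3} + M}$)
$3 \left(-3\right) C{\left(-2,0 \right)} 8 = 3 \left(-3\right) \frac{3 \left(20 + 0\right)}{4 + 3 \left(-2\right)} 8 = - 9 \cdot 3 \frac{1}{4 - 6} \cdot 20 \cdot 8 = - 9 \cdot 3 \frac{1}{-2} \cdot 20 \cdot 8 = - 9 \cdot 3 \left(- \frac{1}{2}\right) 20 \cdot 8 = \left(-9\right) \left(-30\right) 8 = 270 \cdot 8 = 2160$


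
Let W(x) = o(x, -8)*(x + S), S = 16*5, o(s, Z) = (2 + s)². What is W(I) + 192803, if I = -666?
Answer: -258172253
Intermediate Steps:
S = 80
W(x) = (2 + x)²*(80 + x) (W(x) = (2 + x)²*(x + 80) = (2 + x)²*(80 + x))
W(I) + 192803 = (2 - 666)²*(80 - 666) + 192803 = (-664)²*(-586) + 192803 = 440896*(-586) + 192803 = -258365056 + 192803 = -258172253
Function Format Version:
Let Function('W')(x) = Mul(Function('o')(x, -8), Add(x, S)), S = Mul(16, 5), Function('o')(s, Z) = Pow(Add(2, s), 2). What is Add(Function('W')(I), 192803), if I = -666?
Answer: -258172253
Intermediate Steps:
S = 80
Function('W')(x) = Mul(Pow(Add(2, x), 2), Add(80, x)) (Function('W')(x) = Mul(Pow(Add(2, x), 2), Add(x, 80)) = Mul(Pow(Add(2, x), 2), Add(80, x)))
Add(Function('W')(I), 192803) = Add(Mul(Pow(Add(2, -666), 2), Add(80, -666)), 192803) = Add(Mul(Pow(-664, 2), -586), 192803) = Add(Mul(440896, -586), 192803) = Add(-258365056, 192803) = -258172253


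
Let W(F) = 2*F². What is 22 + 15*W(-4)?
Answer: 502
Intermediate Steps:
22 + 15*W(-4) = 22 + 15*(2*(-4)²) = 22 + 15*(2*16) = 22 + 15*32 = 22 + 480 = 502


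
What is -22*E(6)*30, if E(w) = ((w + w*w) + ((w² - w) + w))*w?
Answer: -308880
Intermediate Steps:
E(w) = w*(w + 2*w²) (E(w) = ((w + w²) + w²)*w = (w + 2*w²)*w = w*(w + 2*w²))
-22*E(6)*30 = -22*6²*(1 + 2*6)*30 = -792*(1 + 12)*30 = -792*13*30 = -22*468*30 = -10296*30 = -308880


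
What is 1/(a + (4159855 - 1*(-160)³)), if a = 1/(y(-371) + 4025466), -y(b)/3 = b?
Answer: 4026579/33242852370046 ≈ 1.2113e-7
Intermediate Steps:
y(b) = -3*b
a = 1/4026579 (a = 1/(-3*(-371) + 4025466) = 1/(1113 + 4025466) = 1/4026579 ≈ 2.4835e-7)
1/(a + (4159855 - 1*(-160)³)) = 1/(1/4026579 + (4159855 - 1*(-160)³)) = 1/(1/4026579 + (4159855 - 1*(-4096000))) = 1/(1/4026579 + (4159855 + 4096000)) = 1/(1/4026579 + 8255855) = 1/(33242852370046/4026579) = 4026579/33242852370046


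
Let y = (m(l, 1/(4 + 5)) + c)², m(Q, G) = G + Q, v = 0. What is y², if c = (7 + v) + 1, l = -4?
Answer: 1874161/6561 ≈ 285.65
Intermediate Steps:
c = 8 (c = (7 + 0) + 1 = 7 + 1 = 8)
y = 1369/81 (y = ((1/(4 + 5) - 4) + 8)² = ((1/9 - 4) + 8)² = ((⅑ - 4) + 8)² = (-35/9 + 8)² = (37/9)² = 1369/81 ≈ 16.901)
y² = (1369/81)² = 1874161/6561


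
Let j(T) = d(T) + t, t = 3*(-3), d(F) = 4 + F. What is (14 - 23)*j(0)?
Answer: 45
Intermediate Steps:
t = -9
j(T) = -5 + T (j(T) = (4 + T) - 9 = -5 + T)
(14 - 23)*j(0) = (14 - 23)*(-5 + 0) = -9*(-5) = 45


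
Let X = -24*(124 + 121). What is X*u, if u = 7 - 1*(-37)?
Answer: -258720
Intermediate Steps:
X = -5880 (X = -24*245 = -5880)
u = 44 (u = 7 + 37 = 44)
X*u = -5880*44 = -258720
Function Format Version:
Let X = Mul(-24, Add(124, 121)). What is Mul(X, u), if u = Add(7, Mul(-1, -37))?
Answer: -258720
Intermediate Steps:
X = -5880 (X = Mul(-24, 245) = -5880)
u = 44 (u = Add(7, 37) = 44)
Mul(X, u) = Mul(-5880, 44) = -258720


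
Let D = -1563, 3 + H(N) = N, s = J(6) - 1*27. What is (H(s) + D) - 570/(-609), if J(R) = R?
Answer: -321971/203 ≈ -1586.1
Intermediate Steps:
s = -21 (s = 6 - 1*27 = 6 - 27 = -21)
H(N) = -3 + N
(H(s) + D) - 570/(-609) = ((-3 - 21) - 1563) - 570/(-609) = (-24 - 1563) - 570*(-1/609) = -1587 + 190/203 = -321971/203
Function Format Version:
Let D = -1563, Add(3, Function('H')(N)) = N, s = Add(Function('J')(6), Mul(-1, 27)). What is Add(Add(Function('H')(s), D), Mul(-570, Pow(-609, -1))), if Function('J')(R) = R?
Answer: Rational(-321971, 203) ≈ -1586.1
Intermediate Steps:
s = -21 (s = Add(6, Mul(-1, 27)) = Add(6, -27) = -21)
Function('H')(N) = Add(-3, N)
Add(Add(Function('H')(s), D), Mul(-570, Pow(-609, -1))) = Add(Add(Add(-3, -21), -1563), Mul(-570, Pow(-609, -1))) = Add(Add(-24, -1563), Mul(-570, Rational(-1, 609))) = Add(-1587, Rational(190, 203)) = Rational(-321971, 203)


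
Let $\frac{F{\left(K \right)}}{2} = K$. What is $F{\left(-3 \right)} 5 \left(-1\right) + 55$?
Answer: $85$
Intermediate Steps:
$F{\left(K \right)} = 2 K$
$F{\left(-3 \right)} 5 \left(-1\right) + 55 = 2 \left(-3\right) 5 \left(-1\right) + 55 = \left(-6\right) \left(-5\right) + 55 = 30 + 55 = 85$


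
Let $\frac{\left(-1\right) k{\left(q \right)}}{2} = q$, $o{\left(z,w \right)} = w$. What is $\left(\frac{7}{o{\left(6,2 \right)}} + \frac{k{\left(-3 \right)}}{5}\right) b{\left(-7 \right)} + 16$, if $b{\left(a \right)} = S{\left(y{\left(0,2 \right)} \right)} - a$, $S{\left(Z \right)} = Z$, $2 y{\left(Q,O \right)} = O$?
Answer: $\frac{268}{5} \approx 53.6$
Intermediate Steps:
$y{\left(Q,O \right)} = \frac{O}{2}$
$k{\left(q \right)} = - 2 q$
$b{\left(a \right)} = 1 - a$ ($b{\left(a \right)} = \frac{1}{2} \cdot 2 - a = 1 - a$)
$\left(\frac{7}{o{\left(6,2 \right)}} + \frac{k{\left(-3 \right)}}{5}\right) b{\left(-7 \right)} + 16 = \left(\frac{7}{2} + \frac{\left(-2\right) \left(-3\right)}{5}\right) \left(1 - -7\right) + 16 = \left(7 \cdot \frac{1}{2} + 6 \cdot \frac{1}{5}\right) \left(1 + 7\right) + 16 = \left(\frac{7}{2} + \frac{6}{5}\right) 8 + 16 = \frac{47}{10} \cdot 8 + 16 = \frac{188}{5} + 16 = \frac{268}{5}$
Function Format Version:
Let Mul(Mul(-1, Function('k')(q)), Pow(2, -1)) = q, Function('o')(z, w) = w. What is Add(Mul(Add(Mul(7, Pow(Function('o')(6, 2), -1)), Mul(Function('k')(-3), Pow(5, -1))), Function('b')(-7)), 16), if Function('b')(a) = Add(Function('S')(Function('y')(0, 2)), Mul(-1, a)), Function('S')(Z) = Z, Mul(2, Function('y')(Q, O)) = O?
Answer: Rational(268, 5) ≈ 53.600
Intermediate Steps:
Function('y')(Q, O) = Mul(Rational(1, 2), O)
Function('k')(q) = Mul(-2, q)
Function('b')(a) = Add(1, Mul(-1, a)) (Function('b')(a) = Add(Mul(Rational(1, 2), 2), Mul(-1, a)) = Add(1, Mul(-1, a)))
Add(Mul(Add(Mul(7, Pow(Function('o')(6, 2), -1)), Mul(Function('k')(-3), Pow(5, -1))), Function('b')(-7)), 16) = Add(Mul(Add(Mul(7, Pow(2, -1)), Mul(Mul(-2, -3), Pow(5, -1))), Add(1, Mul(-1, -7))), 16) = Add(Mul(Add(Mul(7, Rational(1, 2)), Mul(6, Rational(1, 5))), Add(1, 7)), 16) = Add(Mul(Add(Rational(7, 2), Rational(6, 5)), 8), 16) = Add(Mul(Rational(47, 10), 8), 16) = Add(Rational(188, 5), 16) = Rational(268, 5)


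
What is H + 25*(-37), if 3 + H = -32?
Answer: -960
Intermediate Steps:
H = -35 (H = -3 - 32 = -35)
H + 25*(-37) = -35 + 25*(-37) = -35 - 925 = -960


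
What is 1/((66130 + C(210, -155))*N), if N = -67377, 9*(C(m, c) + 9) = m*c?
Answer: -1/4211354467 ≈ -2.3745e-10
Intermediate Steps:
C(m, c) = -9 + c*m/9 (C(m, c) = -9 + (m*c)/9 = -9 + (c*m)/9 = -9 + c*m/9)
1/((66130 + C(210, -155))*N) = 1/((66130 + (-9 + (⅑)*(-155)*210))*(-67377)) = -1/67377/(66130 + (-9 - 10850/3)) = -1/67377/(66130 - 10877/3) = -1/67377/(187513/3) = (3/187513)*(-1/67377) = -1/4211354467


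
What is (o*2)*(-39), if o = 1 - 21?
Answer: 1560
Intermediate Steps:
o = -20
(o*2)*(-39) = -20*2*(-39) = -40*(-39) = 1560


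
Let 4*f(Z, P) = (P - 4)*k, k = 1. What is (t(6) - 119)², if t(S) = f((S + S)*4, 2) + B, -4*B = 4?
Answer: 58081/4 ≈ 14520.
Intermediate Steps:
f(Z, P) = -1 + P/4 (f(Z, P) = ((P - 4)*1)/4 = ((-4 + P)*1)/4 = (-4 + P)/4 = -1 + P/4)
B = -1 (B = -¼*4 = -1)
t(S) = -3/2 (t(S) = (-1 + (¼)*2) - 1 = (-1 + ½) - 1 = -½ - 1 = -3/2)
(t(6) - 119)² = (-3/2 - 119)² = (-241/2)² = 58081/4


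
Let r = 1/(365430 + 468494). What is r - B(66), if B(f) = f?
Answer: -55038983/833924 ≈ -66.000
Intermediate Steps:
r = 1/833924 ≈ 1.1992e-6
r - B(66) = 1/833924 - 1*66 = 1/833924 - 66 = -55038983/833924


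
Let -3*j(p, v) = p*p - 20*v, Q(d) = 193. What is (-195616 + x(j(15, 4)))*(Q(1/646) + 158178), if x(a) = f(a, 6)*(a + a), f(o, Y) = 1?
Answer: -92985632198/3 ≈ -3.0995e+10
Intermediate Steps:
j(p, v) = -p²/3 + 20*v/3 (j(p, v) = -(p*p - 20*v)/3 = -(p² - 20*v)/3 = -p²/3 + 20*v/3)
x(a) = 2*a (x(a) = 1*(a + a) = 1*(2*a) = 2*a)
(-195616 + x(j(15, 4)))*(Q(1/646) + 158178) = (-195616 + 2*(-⅓*15² + (20/3)*4))*(193 + 158178) = (-195616 + 2*(-⅓*225 + 80/3))*158371 = (-195616 + 2*(-75 + 80/3))*158371 = (-195616 + 2*(-145/3))*158371 = (-195616 - 290/3)*158371 = -587138/3*158371 = -92985632198/3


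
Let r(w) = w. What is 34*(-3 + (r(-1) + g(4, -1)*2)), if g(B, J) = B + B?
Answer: 408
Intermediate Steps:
g(B, J) = 2*B
34*(-3 + (r(-1) + g(4, -1)*2)) = 34*(-3 + (-1 + (2*4)*2)) = 34*(-3 + (-1 + 8*2)) = 34*(-3 + (-1 + 16)) = 34*(-3 + 15) = 34*12 = 408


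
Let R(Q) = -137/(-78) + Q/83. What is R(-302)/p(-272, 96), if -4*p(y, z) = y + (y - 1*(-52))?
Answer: -12185/796302 ≈ -0.015302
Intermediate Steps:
p(y, z) = -13 - y/2 (p(y, z) = -(y + (y - 1*(-52)))/4 = -(y + (y + 52))/4 = -(y + (52 + y))/4 = -(52 + 2*y)/4 = -13 - y/2)
R(Q) = 137/78 + Q/83 (R(Q) = -137*(-1/78) + Q*(1/83) = 137/78 + Q/83)
R(-302)/p(-272, 96) = (137/78 + (1/83)*(-302))/(-13 - ½*(-272)) = (137/78 - 302/83)/(-13 + 136) = -12185/6474/123 = -12185/6474*1/123 = -12185/796302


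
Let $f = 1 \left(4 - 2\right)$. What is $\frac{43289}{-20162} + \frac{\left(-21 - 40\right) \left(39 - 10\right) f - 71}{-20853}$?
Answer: $- \frac{155507}{78778} \approx -1.974$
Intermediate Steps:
$f = 2$ ($f = 1 \left(4 - 2\right) = 1 \cdot 2 = 2$)
$\frac{43289}{-20162} + \frac{\left(-21 - 40\right) \left(39 - 10\right) f - 71}{-20853} = \frac{43289}{-20162} + \frac{\left(-21 - 40\right) \left(39 - 10\right) 2 - 71}{-20853} = 43289 \left(- \frac{1}{20162}\right) + \left(\left(-61\right) 29 \cdot 2 - 71\right) \left(- \frac{1}{20853}\right) = - \frac{73}{34} + \left(\left(-1769\right) 2 - 71\right) \left(- \frac{1}{20853}\right) = - \frac{73}{34} + \left(-3538 - 71\right) \left(- \frac{1}{20853}\right) = - \frac{73}{34} - - \frac{401}{2317} = - \frac{73}{34} + \frac{401}{2317} = - \frac{155507}{78778}$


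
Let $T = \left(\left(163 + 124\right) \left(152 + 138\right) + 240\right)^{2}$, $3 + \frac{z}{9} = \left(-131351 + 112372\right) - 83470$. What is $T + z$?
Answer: $6966318832$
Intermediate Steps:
$z = -922068$ ($z = -27 + 9 \left(\left(-131351 + 112372\right) - 83470\right) = -27 + 9 \left(-18979 - 83470\right) = -27 + 9 \left(-102449\right) = -27 - 922041 = -922068$)
$T = 6967240900$ ($T = \left(287 \cdot 290 + 240\right)^{2} = \left(83230 + 240\right)^{2} = 83470^{2} = 6967240900$)
$T + z = 6967240900 - 922068 = 6966318832$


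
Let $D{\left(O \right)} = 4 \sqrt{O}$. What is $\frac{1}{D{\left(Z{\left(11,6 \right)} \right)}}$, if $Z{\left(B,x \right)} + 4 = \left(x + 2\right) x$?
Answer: $\frac{\sqrt{11}}{88} \approx 0.037689$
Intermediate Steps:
$Z{\left(B,x \right)} = -4 + x \left(2 + x\right)$ ($Z{\left(B,x \right)} = -4 + \left(x + 2\right) x = -4 + \left(2 + x\right) x = -4 + x \left(2 + x\right)$)
$\frac{1}{D{\left(Z{\left(11,6 \right)} \right)}} = \frac{1}{4 \sqrt{-4 + 6^{2} + 2 \cdot 6}} = \frac{1}{4 \sqrt{-4 + 36 + 12}} = \frac{1}{4 \sqrt{44}} = \frac{1}{4 \cdot 2 \sqrt{11}} = \frac{1}{8 \sqrt{11}} = \frac{\sqrt{11}}{88}$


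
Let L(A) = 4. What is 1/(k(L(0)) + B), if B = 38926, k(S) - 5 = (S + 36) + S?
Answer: 1/38975 ≈ 2.5657e-5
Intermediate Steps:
k(S) = 41 + 2*S (k(S) = 5 + ((S + 36) + S) = 5 + ((36 + S) + S) = 5 + (36 + 2*S) = 41 + 2*S)
1/(k(L(0)) + B) = 1/((41 + 2*4) + 38926) = 1/((41 + 8) + 38926) = 1/(49 + 38926) = 1/38975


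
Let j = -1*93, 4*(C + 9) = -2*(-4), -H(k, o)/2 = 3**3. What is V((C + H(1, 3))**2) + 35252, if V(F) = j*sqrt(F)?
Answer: 29579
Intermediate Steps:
H(k, o) = -54 (H(k, o) = -2*3**3 = -2*27 = -54)
C = -7 (C = -9 + (-2*(-4))/4 = -9 + (1/4)*8 = -9 + 2 = -7)
j = -93
V(F) = -93*sqrt(F)
V((C + H(1, 3))**2) + 35252 = -93*sqrt((-7 - 54)**2) + 35252 = -93*sqrt((-61)**2) + 35252 = -93*sqrt(3721) + 35252 = -93*61 + 35252 = -5673 + 35252 = 29579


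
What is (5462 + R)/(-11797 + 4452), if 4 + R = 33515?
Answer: -38973/7345 ≈ -5.3061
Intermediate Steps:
R = 33511 (R = -4 + 33515 = 33511)
(5462 + R)/(-11797 + 4452) = (5462 + 33511)/(-11797 + 4452) = 38973/(-7345) = 38973*(-1/7345) = -38973/7345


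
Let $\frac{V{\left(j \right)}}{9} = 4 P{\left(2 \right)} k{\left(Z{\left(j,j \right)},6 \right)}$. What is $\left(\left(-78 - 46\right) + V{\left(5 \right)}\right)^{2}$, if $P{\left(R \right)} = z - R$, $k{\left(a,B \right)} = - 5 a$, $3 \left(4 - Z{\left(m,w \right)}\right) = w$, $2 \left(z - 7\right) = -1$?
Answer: $4056196$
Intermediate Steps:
$z = \frac{13}{2}$ ($z = 7 + \frac{1}{2} \left(-1\right) = 7 - \frac{1}{2} = \frac{13}{2} \approx 6.5$)
$Z{\left(m,w \right)} = 4 - \frac{w}{3}$
$P{\left(R \right)} = \frac{13}{2} - R$
$V{\left(j \right)} = -3240 + 270 j$ ($V{\left(j \right)} = 9 \cdot 4 \left(\frac{13}{2} - 2\right) \left(- 5 \left(4 - \frac{j}{3}\right)\right) = 9 \cdot 4 \left(\frac{13}{2} - 2\right) \left(-20 + \frac{5 j}{3}\right) = 9 \cdot 4 \cdot \frac{9}{2} \left(-20 + \frac{5 j}{3}\right) = 9 \cdot 18 \left(-20 + \frac{5 j}{3}\right) = 9 \left(-360 + 30 j\right) = -3240 + 270 j$)
$\left(\left(-78 - 46\right) + V{\left(5 \right)}\right)^{2} = \left(\left(-78 - 46\right) + \left(-3240 + 270 \cdot 5\right)\right)^{2} = \left(\left(-78 - 46\right) + \left(-3240 + 1350\right)\right)^{2} = \left(-124 - 1890\right)^{2} = \left(-2014\right)^{2} = 4056196$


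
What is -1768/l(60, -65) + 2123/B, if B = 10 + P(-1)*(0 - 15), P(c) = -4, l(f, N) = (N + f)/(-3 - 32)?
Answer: -864197/70 ≈ -12346.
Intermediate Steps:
l(f, N) = -N/35 - f/35 (l(f, N) = (N + f)/(-35) = (N + f)*(-1/35) = -N/35 - f/35)
B = 70 (B = 10 - 4*(0 - 15) = 10 - 4*(-15) = 10 + 60 = 70)
-1768/l(60, -65) + 2123/B = -1768/(-1/35*(-65) - 1/35*60) + 2123/70 = -1768/(13/7 - 12/7) + 2123*(1/70) = -1768/⅐ + 2123/70 = -1768*7 + 2123/70 = -12376 + 2123/70 = -864197/70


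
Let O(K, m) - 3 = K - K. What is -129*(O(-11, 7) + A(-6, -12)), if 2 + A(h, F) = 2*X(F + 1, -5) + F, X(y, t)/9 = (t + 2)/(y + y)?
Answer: 12126/11 ≈ 1102.4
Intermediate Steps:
O(K, m) = 3 (O(K, m) = 3 + (K - K) = 3 + 0 = 3)
X(y, t) = 9*(2 + t)/(2*y) (X(y, t) = 9*((t + 2)/(y + y)) = 9*((2 + t)/((2*y))) = 9*((2 + t)*(1/(2*y))) = 9*((2 + t)/(2*y)) = 9*(2 + t)/(2*y))
A(h, F) = -2 + F - 27/(1 + F) (A(h, F) = -2 + (2*(9*(2 - 5)/(2*(F + 1))) + F) = -2 + (2*((9/2)*(-3)/(1 + F)) + F) = -2 + (2*(-27/(2*(1 + F))) + F) = -2 + (-27/(1 + F) + F) = -2 + (F - 27/(1 + F)) = -2 + F - 27/(1 + F))
-129*(O(-11, 7) + A(-6, -12)) = -129*(3 + (-29 + (-12)² - 1*(-12))/(1 - 12)) = -129*(3 + (-29 + 144 + 12)/(-11)) = -129*(3 - 1/11*127) = -129*(3 - 127/11) = -129*(-94/11) = 12126/11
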